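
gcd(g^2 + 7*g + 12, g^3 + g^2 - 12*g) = g + 4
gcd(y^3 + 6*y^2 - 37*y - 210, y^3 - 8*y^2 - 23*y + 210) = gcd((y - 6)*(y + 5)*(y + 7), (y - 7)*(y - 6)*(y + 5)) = y^2 - y - 30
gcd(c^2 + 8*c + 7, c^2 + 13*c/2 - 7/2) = c + 7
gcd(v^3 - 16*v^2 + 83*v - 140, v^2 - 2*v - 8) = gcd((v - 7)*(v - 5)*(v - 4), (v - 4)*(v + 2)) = v - 4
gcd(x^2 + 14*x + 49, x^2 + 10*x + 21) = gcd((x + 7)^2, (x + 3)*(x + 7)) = x + 7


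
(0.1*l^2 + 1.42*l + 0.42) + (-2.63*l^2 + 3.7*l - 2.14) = -2.53*l^2 + 5.12*l - 1.72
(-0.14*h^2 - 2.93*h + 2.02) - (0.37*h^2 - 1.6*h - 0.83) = -0.51*h^2 - 1.33*h + 2.85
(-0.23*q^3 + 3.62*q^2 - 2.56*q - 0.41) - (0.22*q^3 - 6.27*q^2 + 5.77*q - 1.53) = -0.45*q^3 + 9.89*q^2 - 8.33*q + 1.12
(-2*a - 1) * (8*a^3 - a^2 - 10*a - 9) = -16*a^4 - 6*a^3 + 21*a^2 + 28*a + 9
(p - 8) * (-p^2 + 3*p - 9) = -p^3 + 11*p^2 - 33*p + 72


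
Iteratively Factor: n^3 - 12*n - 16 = (n + 2)*(n^2 - 2*n - 8) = (n + 2)^2*(n - 4)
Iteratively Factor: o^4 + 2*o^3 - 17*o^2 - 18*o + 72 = (o - 3)*(o^3 + 5*o^2 - 2*o - 24) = (o - 3)*(o + 4)*(o^2 + o - 6) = (o - 3)*(o + 3)*(o + 4)*(o - 2)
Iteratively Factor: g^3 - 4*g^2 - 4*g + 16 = (g - 2)*(g^2 - 2*g - 8) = (g - 4)*(g - 2)*(g + 2)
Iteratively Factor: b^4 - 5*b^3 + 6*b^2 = (b - 3)*(b^3 - 2*b^2) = b*(b - 3)*(b^2 - 2*b) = b*(b - 3)*(b - 2)*(b)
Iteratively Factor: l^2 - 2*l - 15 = (l + 3)*(l - 5)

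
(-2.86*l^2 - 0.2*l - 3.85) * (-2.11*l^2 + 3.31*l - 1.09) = 6.0346*l^4 - 9.0446*l^3 + 10.5789*l^2 - 12.5255*l + 4.1965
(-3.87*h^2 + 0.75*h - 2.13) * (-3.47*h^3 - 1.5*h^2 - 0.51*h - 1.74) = 13.4289*h^5 + 3.2025*h^4 + 8.2398*h^3 + 9.5463*h^2 - 0.2187*h + 3.7062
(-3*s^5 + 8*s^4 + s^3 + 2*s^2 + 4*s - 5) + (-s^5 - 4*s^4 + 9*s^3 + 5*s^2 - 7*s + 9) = -4*s^5 + 4*s^4 + 10*s^3 + 7*s^2 - 3*s + 4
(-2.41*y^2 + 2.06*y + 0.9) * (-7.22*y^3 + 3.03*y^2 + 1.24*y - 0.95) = 17.4002*y^5 - 22.1755*y^4 - 3.2446*y^3 + 7.5709*y^2 - 0.841*y - 0.855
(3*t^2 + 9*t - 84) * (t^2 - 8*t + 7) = 3*t^4 - 15*t^3 - 135*t^2 + 735*t - 588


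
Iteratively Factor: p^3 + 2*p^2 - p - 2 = (p + 2)*(p^2 - 1) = (p + 1)*(p + 2)*(p - 1)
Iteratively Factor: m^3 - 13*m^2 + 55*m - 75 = (m - 5)*(m^2 - 8*m + 15) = (m - 5)*(m - 3)*(m - 5)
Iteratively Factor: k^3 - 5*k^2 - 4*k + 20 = (k - 2)*(k^2 - 3*k - 10) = (k - 2)*(k + 2)*(k - 5)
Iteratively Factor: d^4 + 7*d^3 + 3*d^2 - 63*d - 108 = (d - 3)*(d^3 + 10*d^2 + 33*d + 36) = (d - 3)*(d + 4)*(d^2 + 6*d + 9) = (d - 3)*(d + 3)*(d + 4)*(d + 3)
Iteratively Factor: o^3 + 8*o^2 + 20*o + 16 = (o + 2)*(o^2 + 6*o + 8) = (o + 2)^2*(o + 4)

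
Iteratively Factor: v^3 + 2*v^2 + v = (v + 1)*(v^2 + v) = v*(v + 1)*(v + 1)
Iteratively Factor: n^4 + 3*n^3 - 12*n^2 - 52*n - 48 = (n + 2)*(n^3 + n^2 - 14*n - 24) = (n + 2)*(n + 3)*(n^2 - 2*n - 8) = (n + 2)^2*(n + 3)*(n - 4)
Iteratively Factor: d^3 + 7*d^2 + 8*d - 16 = (d - 1)*(d^2 + 8*d + 16) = (d - 1)*(d + 4)*(d + 4)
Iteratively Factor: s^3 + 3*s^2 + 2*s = (s + 1)*(s^2 + 2*s) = s*(s + 1)*(s + 2)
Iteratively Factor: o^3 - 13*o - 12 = (o - 4)*(o^2 + 4*o + 3) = (o - 4)*(o + 1)*(o + 3)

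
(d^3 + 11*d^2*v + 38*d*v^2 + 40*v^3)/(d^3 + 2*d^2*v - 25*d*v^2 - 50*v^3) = (-d - 4*v)/(-d + 5*v)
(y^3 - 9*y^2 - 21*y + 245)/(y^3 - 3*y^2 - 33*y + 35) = (y - 7)/(y - 1)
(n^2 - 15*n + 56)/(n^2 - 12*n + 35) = (n - 8)/(n - 5)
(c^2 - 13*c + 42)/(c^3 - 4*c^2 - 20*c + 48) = (c - 7)/(c^2 + 2*c - 8)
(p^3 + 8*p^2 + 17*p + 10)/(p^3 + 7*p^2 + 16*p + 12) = (p^2 + 6*p + 5)/(p^2 + 5*p + 6)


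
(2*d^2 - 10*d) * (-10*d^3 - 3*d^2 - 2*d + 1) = -20*d^5 + 94*d^4 + 26*d^3 + 22*d^2 - 10*d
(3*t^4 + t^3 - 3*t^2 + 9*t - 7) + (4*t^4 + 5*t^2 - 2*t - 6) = 7*t^4 + t^3 + 2*t^2 + 7*t - 13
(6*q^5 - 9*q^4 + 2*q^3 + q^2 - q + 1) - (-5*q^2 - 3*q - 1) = 6*q^5 - 9*q^4 + 2*q^3 + 6*q^2 + 2*q + 2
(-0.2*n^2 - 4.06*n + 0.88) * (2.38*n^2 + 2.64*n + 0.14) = -0.476*n^4 - 10.1908*n^3 - 8.652*n^2 + 1.7548*n + 0.1232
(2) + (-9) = -7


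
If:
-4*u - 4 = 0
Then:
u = -1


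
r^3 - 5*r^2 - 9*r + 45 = (r - 5)*(r - 3)*(r + 3)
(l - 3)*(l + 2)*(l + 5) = l^3 + 4*l^2 - 11*l - 30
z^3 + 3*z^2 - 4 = (z - 1)*(z + 2)^2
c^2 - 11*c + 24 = (c - 8)*(c - 3)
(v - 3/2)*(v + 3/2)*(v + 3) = v^3 + 3*v^2 - 9*v/4 - 27/4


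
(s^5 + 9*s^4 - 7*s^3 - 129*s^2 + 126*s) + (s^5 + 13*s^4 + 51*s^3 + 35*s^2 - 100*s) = 2*s^5 + 22*s^4 + 44*s^3 - 94*s^2 + 26*s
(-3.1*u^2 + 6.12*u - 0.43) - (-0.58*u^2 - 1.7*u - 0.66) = -2.52*u^2 + 7.82*u + 0.23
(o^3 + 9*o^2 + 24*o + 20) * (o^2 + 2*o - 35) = o^5 + 11*o^4 + 7*o^3 - 247*o^2 - 800*o - 700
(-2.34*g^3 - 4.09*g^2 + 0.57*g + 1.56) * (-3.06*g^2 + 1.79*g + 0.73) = 7.1604*g^5 + 8.3268*g^4 - 10.7735*g^3 - 6.739*g^2 + 3.2085*g + 1.1388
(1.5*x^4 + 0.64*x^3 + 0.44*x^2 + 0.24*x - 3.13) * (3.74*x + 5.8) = 5.61*x^5 + 11.0936*x^4 + 5.3576*x^3 + 3.4496*x^2 - 10.3142*x - 18.154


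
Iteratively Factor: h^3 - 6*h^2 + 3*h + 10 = (h - 5)*(h^2 - h - 2) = (h - 5)*(h - 2)*(h + 1)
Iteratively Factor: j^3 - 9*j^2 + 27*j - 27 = (j - 3)*(j^2 - 6*j + 9) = (j - 3)^2*(j - 3)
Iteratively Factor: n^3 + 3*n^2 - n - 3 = (n + 3)*(n^2 - 1) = (n - 1)*(n + 3)*(n + 1)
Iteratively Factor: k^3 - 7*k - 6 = (k + 1)*(k^2 - k - 6) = (k - 3)*(k + 1)*(k + 2)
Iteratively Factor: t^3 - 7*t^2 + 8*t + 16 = (t + 1)*(t^2 - 8*t + 16) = (t - 4)*(t + 1)*(t - 4)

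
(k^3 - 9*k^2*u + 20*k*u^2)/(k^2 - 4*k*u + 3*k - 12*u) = k*(k - 5*u)/(k + 3)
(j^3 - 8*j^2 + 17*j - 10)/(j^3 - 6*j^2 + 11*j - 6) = (j - 5)/(j - 3)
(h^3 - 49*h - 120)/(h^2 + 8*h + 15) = h - 8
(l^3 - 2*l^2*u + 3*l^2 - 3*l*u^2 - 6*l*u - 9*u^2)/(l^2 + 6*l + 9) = (l^2 - 2*l*u - 3*u^2)/(l + 3)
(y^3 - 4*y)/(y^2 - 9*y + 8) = y*(y^2 - 4)/(y^2 - 9*y + 8)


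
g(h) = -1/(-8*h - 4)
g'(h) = -8/(-8*h - 4)^2 = -1/(2*(2*h + 1)^2)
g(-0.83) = -0.38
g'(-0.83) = -1.15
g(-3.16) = -0.05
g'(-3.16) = -0.02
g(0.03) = 0.24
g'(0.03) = -0.44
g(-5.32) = -0.03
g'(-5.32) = -0.01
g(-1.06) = -0.22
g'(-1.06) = -0.40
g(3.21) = 0.03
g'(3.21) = -0.01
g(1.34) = 0.07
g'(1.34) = -0.04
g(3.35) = 0.03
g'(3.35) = -0.01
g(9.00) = 0.01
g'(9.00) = 0.00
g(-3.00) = -0.05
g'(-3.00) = -0.02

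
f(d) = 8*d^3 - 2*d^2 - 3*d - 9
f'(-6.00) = 885.00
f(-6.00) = -1791.00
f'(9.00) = 1905.00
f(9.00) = 5634.00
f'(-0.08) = -2.53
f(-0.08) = -8.78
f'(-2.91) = 211.87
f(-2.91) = -214.34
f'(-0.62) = 8.71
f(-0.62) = -9.82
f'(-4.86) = 583.31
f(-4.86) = -959.99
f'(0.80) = 9.16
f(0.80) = -8.58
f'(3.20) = 229.96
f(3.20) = 223.06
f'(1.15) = 24.14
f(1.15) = -2.93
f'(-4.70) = 545.96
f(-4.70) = -869.66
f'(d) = 24*d^2 - 4*d - 3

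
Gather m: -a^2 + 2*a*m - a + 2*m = -a^2 - a + m*(2*a + 2)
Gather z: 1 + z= z + 1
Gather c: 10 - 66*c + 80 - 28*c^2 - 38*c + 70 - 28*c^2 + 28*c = -56*c^2 - 76*c + 160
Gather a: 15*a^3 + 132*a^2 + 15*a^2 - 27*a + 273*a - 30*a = 15*a^3 + 147*a^2 + 216*a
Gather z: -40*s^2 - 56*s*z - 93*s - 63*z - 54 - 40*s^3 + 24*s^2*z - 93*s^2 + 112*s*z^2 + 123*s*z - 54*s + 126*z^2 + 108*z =-40*s^3 - 133*s^2 - 147*s + z^2*(112*s + 126) + z*(24*s^2 + 67*s + 45) - 54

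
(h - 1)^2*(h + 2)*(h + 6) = h^4 + 6*h^3 - 3*h^2 - 16*h + 12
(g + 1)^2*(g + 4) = g^3 + 6*g^2 + 9*g + 4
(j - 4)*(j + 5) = j^2 + j - 20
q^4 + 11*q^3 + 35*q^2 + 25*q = q*(q + 1)*(q + 5)^2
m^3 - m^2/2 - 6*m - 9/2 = (m - 3)*(m + 1)*(m + 3/2)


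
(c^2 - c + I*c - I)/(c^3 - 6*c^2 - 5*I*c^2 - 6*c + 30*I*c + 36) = (c^2 + c*(-1 + I) - I)/(c^3 + c^2*(-6 - 5*I) + c*(-6 + 30*I) + 36)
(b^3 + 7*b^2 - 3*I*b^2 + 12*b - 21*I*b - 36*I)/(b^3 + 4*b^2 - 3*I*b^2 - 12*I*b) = (b + 3)/b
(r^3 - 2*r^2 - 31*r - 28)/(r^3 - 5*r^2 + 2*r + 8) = (r^2 - 3*r - 28)/(r^2 - 6*r + 8)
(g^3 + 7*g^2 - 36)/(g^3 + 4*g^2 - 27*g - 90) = (g - 2)/(g - 5)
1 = 1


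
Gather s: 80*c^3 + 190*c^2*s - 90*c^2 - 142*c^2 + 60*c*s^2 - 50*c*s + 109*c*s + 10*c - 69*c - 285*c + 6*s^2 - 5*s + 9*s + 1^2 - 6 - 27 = 80*c^3 - 232*c^2 - 344*c + s^2*(60*c + 6) + s*(190*c^2 + 59*c + 4) - 32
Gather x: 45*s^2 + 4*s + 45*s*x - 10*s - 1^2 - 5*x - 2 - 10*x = 45*s^2 - 6*s + x*(45*s - 15) - 3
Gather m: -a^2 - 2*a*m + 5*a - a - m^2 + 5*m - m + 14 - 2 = -a^2 + 4*a - m^2 + m*(4 - 2*a) + 12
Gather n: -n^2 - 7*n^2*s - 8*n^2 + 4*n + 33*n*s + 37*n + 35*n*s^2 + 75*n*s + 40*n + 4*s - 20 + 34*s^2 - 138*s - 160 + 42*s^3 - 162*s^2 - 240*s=n^2*(-7*s - 9) + n*(35*s^2 + 108*s + 81) + 42*s^3 - 128*s^2 - 374*s - 180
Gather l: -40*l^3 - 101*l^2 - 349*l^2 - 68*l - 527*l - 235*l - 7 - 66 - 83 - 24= -40*l^3 - 450*l^2 - 830*l - 180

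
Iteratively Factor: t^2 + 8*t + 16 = (t + 4)*(t + 4)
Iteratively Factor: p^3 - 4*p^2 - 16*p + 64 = (p + 4)*(p^2 - 8*p + 16) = (p - 4)*(p + 4)*(p - 4)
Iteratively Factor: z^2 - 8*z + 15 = (z - 3)*(z - 5)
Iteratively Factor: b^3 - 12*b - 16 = (b + 2)*(b^2 - 2*b - 8) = (b + 2)^2*(b - 4)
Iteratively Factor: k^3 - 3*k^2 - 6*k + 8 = (k + 2)*(k^2 - 5*k + 4) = (k - 4)*(k + 2)*(k - 1)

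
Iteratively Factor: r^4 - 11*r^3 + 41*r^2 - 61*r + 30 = (r - 3)*(r^3 - 8*r^2 + 17*r - 10) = (r - 3)*(r - 1)*(r^2 - 7*r + 10) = (r - 5)*(r - 3)*(r - 1)*(r - 2)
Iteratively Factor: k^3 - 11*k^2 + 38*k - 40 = (k - 4)*(k^2 - 7*k + 10) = (k - 5)*(k - 4)*(k - 2)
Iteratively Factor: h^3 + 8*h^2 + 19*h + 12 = (h + 1)*(h^2 + 7*h + 12) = (h + 1)*(h + 4)*(h + 3)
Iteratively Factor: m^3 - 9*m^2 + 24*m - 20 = (m - 2)*(m^2 - 7*m + 10) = (m - 2)^2*(m - 5)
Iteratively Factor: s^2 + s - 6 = (s + 3)*(s - 2)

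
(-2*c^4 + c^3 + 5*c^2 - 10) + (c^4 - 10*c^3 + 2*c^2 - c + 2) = -c^4 - 9*c^3 + 7*c^2 - c - 8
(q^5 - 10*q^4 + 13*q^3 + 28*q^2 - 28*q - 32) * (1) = q^5 - 10*q^4 + 13*q^3 + 28*q^2 - 28*q - 32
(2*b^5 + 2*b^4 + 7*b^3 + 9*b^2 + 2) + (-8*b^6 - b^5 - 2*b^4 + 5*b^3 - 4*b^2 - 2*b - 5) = -8*b^6 + b^5 + 12*b^3 + 5*b^2 - 2*b - 3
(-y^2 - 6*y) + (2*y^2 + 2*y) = y^2 - 4*y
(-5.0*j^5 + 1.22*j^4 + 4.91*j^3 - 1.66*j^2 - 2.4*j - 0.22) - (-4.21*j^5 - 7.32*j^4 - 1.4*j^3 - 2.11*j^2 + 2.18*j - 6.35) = -0.79*j^5 + 8.54*j^4 + 6.31*j^3 + 0.45*j^2 - 4.58*j + 6.13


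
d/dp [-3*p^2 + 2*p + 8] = 2 - 6*p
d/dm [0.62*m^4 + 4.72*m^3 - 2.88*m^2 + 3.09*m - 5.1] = 2.48*m^3 + 14.16*m^2 - 5.76*m + 3.09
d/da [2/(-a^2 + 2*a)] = 4*(a - 1)/(a^2*(a - 2)^2)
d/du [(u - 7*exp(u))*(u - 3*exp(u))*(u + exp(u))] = -9*u^2*exp(u) + 3*u^2 + 22*u*exp(2*u) - 18*u*exp(u) + 63*exp(3*u) + 11*exp(2*u)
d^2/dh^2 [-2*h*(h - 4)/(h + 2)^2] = 16*(2*h - 5)/(h^4 + 8*h^3 + 24*h^2 + 32*h + 16)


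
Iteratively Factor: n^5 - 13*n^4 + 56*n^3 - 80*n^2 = (n - 4)*(n^4 - 9*n^3 + 20*n^2) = n*(n - 4)*(n^3 - 9*n^2 + 20*n) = n*(n - 4)^2*(n^2 - 5*n) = n*(n - 5)*(n - 4)^2*(n)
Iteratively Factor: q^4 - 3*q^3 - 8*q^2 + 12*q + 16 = (q + 2)*(q^3 - 5*q^2 + 2*q + 8) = (q - 2)*(q + 2)*(q^2 - 3*q - 4) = (q - 4)*(q - 2)*(q + 2)*(q + 1)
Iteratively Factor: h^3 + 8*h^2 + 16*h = (h + 4)*(h^2 + 4*h) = (h + 4)^2*(h)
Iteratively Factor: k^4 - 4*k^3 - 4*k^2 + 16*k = (k - 2)*(k^3 - 2*k^2 - 8*k) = (k - 2)*(k + 2)*(k^2 - 4*k) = (k - 4)*(k - 2)*(k + 2)*(k)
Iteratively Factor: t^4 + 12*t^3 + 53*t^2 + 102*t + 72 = (t + 4)*(t^3 + 8*t^2 + 21*t + 18) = (t + 3)*(t + 4)*(t^2 + 5*t + 6) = (t + 3)^2*(t + 4)*(t + 2)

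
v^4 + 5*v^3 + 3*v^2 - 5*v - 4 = (v - 1)*(v + 1)^2*(v + 4)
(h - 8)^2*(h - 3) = h^3 - 19*h^2 + 112*h - 192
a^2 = a^2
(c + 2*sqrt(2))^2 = c^2 + 4*sqrt(2)*c + 8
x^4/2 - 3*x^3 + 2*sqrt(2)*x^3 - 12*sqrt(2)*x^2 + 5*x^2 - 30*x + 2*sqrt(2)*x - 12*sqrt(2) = (x/2 + sqrt(2))*(x - 6)*(x + sqrt(2))^2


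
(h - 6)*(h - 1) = h^2 - 7*h + 6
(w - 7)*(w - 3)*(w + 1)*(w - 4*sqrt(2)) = w^4 - 9*w^3 - 4*sqrt(2)*w^3 + 11*w^2 + 36*sqrt(2)*w^2 - 44*sqrt(2)*w + 21*w - 84*sqrt(2)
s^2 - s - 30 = (s - 6)*(s + 5)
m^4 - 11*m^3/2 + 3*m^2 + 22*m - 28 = (m - 7/2)*(m - 2)^2*(m + 2)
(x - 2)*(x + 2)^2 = x^3 + 2*x^2 - 4*x - 8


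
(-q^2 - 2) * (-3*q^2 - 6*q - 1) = 3*q^4 + 6*q^3 + 7*q^2 + 12*q + 2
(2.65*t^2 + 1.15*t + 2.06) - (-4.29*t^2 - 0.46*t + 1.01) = 6.94*t^2 + 1.61*t + 1.05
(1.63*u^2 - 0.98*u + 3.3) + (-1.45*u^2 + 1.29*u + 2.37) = 0.18*u^2 + 0.31*u + 5.67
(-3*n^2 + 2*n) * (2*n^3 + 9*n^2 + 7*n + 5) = -6*n^5 - 23*n^4 - 3*n^3 - n^2 + 10*n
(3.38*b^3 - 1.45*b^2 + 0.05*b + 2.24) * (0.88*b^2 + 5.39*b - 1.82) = 2.9744*b^5 + 16.9422*b^4 - 13.9231*b^3 + 4.8797*b^2 + 11.9826*b - 4.0768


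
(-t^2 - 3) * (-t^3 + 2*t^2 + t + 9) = t^5 - 2*t^4 + 2*t^3 - 15*t^2 - 3*t - 27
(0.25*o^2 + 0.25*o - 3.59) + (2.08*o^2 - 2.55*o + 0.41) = 2.33*o^2 - 2.3*o - 3.18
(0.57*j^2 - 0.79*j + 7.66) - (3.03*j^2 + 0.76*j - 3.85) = -2.46*j^2 - 1.55*j + 11.51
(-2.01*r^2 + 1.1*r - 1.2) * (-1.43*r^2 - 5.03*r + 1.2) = 2.8743*r^4 + 8.5373*r^3 - 6.229*r^2 + 7.356*r - 1.44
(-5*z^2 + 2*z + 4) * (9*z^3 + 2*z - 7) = -45*z^5 + 18*z^4 + 26*z^3 + 39*z^2 - 6*z - 28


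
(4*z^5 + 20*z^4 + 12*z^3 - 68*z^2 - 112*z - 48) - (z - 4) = 4*z^5 + 20*z^4 + 12*z^3 - 68*z^2 - 113*z - 44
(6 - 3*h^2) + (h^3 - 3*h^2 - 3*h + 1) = h^3 - 6*h^2 - 3*h + 7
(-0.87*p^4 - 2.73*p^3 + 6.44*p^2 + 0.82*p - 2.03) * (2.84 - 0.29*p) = 0.2523*p^5 - 1.6791*p^4 - 9.6208*p^3 + 18.0518*p^2 + 2.9175*p - 5.7652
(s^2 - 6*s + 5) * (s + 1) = s^3 - 5*s^2 - s + 5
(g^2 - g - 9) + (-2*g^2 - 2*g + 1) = -g^2 - 3*g - 8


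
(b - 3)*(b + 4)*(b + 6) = b^3 + 7*b^2 - 6*b - 72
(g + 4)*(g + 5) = g^2 + 9*g + 20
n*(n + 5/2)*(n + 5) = n^3 + 15*n^2/2 + 25*n/2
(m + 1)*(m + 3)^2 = m^3 + 7*m^2 + 15*m + 9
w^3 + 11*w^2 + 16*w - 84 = (w - 2)*(w + 6)*(w + 7)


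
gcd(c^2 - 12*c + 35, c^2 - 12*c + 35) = c^2 - 12*c + 35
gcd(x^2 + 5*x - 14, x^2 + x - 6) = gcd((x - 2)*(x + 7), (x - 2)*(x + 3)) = x - 2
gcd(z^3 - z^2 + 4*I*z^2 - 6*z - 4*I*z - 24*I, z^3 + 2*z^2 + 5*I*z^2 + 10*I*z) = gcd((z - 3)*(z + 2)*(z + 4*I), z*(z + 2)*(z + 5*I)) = z + 2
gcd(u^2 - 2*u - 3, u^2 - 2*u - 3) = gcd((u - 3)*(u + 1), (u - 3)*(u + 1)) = u^2 - 2*u - 3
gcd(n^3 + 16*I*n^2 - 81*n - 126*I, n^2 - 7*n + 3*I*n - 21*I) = n + 3*I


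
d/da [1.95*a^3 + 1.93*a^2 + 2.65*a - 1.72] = 5.85*a^2 + 3.86*a + 2.65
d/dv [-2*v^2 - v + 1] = -4*v - 1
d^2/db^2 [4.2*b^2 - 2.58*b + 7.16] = 8.40000000000000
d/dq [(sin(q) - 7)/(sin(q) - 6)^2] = (8 - sin(q))*cos(q)/(sin(q) - 6)^3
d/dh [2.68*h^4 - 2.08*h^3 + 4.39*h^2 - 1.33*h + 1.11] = 10.72*h^3 - 6.24*h^2 + 8.78*h - 1.33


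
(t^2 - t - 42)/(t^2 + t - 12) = (t^2 - t - 42)/(t^2 + t - 12)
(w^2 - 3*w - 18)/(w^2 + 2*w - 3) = (w - 6)/(w - 1)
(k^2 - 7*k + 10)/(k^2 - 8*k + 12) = (k - 5)/(k - 6)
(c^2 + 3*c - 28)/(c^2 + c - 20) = (c + 7)/(c + 5)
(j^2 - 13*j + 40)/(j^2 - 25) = (j - 8)/(j + 5)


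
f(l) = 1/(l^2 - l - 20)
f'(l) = (1 - 2*l)/(l^2 - l - 20)^2 = (1 - 2*l)/(-l^2 + l + 20)^2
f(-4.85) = 0.12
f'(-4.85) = 0.15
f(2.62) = -0.06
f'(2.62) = -0.02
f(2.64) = -0.06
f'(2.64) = -0.02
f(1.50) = -0.05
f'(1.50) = -0.01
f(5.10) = 1.10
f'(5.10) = -11.11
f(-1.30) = -0.06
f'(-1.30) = 0.01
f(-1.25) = -0.06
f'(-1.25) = 0.01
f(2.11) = -0.06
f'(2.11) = -0.01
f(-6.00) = 0.05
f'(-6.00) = 0.03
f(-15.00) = 0.00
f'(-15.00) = 0.00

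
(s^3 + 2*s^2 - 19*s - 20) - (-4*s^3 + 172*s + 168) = 5*s^3 + 2*s^2 - 191*s - 188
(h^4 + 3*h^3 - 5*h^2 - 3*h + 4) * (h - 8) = h^5 - 5*h^4 - 29*h^3 + 37*h^2 + 28*h - 32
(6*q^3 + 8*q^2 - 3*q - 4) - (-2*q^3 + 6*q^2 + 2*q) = 8*q^3 + 2*q^2 - 5*q - 4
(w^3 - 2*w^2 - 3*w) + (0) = w^3 - 2*w^2 - 3*w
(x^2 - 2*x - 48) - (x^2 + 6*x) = -8*x - 48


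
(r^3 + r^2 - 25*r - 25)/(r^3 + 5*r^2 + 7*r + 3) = (r^2 - 25)/(r^2 + 4*r + 3)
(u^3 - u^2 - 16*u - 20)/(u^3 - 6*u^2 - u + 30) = (u + 2)/(u - 3)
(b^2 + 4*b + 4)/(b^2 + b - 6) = (b^2 + 4*b + 4)/(b^2 + b - 6)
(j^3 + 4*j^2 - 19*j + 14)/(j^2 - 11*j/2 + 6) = 2*(j^3 + 4*j^2 - 19*j + 14)/(2*j^2 - 11*j + 12)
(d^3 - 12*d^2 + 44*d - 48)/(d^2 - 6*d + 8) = d - 6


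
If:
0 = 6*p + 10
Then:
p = -5/3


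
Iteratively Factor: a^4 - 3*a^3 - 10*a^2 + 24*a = (a - 2)*(a^3 - a^2 - 12*a) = (a - 2)*(a + 3)*(a^2 - 4*a) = (a - 4)*(a - 2)*(a + 3)*(a)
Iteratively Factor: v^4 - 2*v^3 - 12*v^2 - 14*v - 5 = (v + 1)*(v^3 - 3*v^2 - 9*v - 5) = (v - 5)*(v + 1)*(v^2 + 2*v + 1) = (v - 5)*(v + 1)^2*(v + 1)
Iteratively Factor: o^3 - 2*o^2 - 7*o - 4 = (o + 1)*(o^2 - 3*o - 4) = (o + 1)^2*(o - 4)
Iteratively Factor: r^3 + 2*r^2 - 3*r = (r - 1)*(r^2 + 3*r) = (r - 1)*(r + 3)*(r)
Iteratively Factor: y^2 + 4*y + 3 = (y + 3)*(y + 1)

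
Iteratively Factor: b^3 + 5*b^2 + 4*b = (b)*(b^2 + 5*b + 4) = b*(b + 4)*(b + 1)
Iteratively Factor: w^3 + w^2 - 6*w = (w + 3)*(w^2 - 2*w) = (w - 2)*(w + 3)*(w)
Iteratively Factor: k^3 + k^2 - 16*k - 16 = (k + 4)*(k^2 - 3*k - 4) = (k - 4)*(k + 4)*(k + 1)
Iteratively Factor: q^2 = (q)*(q)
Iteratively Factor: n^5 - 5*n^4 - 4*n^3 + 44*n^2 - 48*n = (n - 4)*(n^4 - n^3 - 8*n^2 + 12*n) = (n - 4)*(n - 2)*(n^3 + n^2 - 6*n) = (n - 4)*(n - 2)*(n + 3)*(n^2 - 2*n) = (n - 4)*(n - 2)^2*(n + 3)*(n)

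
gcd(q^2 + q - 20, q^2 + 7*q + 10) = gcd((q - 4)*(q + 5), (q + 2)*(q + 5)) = q + 5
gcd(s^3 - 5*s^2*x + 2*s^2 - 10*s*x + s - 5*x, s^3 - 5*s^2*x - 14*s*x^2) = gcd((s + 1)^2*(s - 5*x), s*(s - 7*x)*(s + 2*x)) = 1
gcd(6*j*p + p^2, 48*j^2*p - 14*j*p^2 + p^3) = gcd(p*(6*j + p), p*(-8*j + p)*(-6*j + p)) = p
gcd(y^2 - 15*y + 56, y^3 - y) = 1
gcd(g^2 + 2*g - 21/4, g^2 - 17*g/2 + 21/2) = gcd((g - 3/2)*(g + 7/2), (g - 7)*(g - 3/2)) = g - 3/2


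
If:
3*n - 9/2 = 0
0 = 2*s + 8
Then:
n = 3/2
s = -4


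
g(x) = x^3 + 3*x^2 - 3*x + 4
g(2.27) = 24.35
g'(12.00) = 501.00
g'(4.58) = 87.41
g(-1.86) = 13.52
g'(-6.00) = 69.00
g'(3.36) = 51.03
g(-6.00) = -86.00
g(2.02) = 18.42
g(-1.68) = 12.77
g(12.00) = 2128.00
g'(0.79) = 3.61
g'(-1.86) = -3.78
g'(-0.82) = -5.90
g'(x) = 3*x^2 + 6*x - 3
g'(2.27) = 26.08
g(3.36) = 65.72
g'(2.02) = 21.36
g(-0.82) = 7.93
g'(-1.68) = -4.61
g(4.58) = 149.26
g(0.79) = 4.00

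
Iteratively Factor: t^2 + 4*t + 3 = (t + 1)*(t + 3)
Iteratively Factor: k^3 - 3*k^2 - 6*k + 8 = (k - 4)*(k^2 + k - 2) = (k - 4)*(k - 1)*(k + 2)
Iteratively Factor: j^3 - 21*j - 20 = (j - 5)*(j^2 + 5*j + 4) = (j - 5)*(j + 4)*(j + 1)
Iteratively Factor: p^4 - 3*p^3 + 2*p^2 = (p)*(p^3 - 3*p^2 + 2*p) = p*(p - 2)*(p^2 - p) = p^2*(p - 2)*(p - 1)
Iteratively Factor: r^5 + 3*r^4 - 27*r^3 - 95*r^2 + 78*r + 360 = (r - 2)*(r^4 + 5*r^3 - 17*r^2 - 129*r - 180) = (r - 2)*(r + 4)*(r^3 + r^2 - 21*r - 45) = (r - 5)*(r - 2)*(r + 4)*(r^2 + 6*r + 9) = (r - 5)*(r - 2)*(r + 3)*(r + 4)*(r + 3)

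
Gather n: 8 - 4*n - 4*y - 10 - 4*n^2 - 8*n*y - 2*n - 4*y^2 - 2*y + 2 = -4*n^2 + n*(-8*y - 6) - 4*y^2 - 6*y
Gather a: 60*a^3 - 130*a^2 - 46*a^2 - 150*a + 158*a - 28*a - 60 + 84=60*a^3 - 176*a^2 - 20*a + 24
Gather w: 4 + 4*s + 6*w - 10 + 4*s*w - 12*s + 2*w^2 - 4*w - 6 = -8*s + 2*w^2 + w*(4*s + 2) - 12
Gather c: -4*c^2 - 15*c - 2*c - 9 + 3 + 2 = -4*c^2 - 17*c - 4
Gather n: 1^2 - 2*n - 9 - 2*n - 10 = -4*n - 18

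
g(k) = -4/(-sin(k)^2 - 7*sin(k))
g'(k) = -4*(2*sin(k)*cos(k) + 7*cos(k))/(-sin(k)^2 - 7*sin(k))^2 = -4*(2*sin(k) + 7)*cos(k)/((sin(k) + 7)^2*sin(k)^2)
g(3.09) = 11.00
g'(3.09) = 214.57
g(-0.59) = -1.12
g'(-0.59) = -1.52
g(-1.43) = -0.67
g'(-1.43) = -0.08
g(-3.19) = 11.73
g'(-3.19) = 243.75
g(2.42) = 0.79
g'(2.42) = 0.98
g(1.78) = 0.51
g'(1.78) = 0.12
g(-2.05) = -0.74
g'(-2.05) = 0.33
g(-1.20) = -0.71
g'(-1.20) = -0.23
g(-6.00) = 1.97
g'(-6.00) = -7.02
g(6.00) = -2.13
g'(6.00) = -7.02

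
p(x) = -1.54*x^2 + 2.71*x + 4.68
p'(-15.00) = 48.91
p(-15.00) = -382.47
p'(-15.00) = 48.91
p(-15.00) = -382.47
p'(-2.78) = 11.27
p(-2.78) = -14.76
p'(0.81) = 0.22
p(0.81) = 5.86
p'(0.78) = 0.31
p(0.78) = 5.86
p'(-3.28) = 12.81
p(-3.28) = -20.78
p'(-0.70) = 4.87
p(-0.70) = 2.03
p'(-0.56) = 4.43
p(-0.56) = 2.68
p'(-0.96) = 5.67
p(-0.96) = 0.66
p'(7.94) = -21.75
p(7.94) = -70.89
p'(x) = 2.71 - 3.08*x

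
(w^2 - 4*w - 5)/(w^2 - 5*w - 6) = (w - 5)/(w - 6)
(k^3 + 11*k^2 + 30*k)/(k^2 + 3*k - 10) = k*(k + 6)/(k - 2)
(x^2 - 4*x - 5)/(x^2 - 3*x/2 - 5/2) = 2*(x - 5)/(2*x - 5)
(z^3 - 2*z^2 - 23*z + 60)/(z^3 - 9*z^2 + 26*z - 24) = (z + 5)/(z - 2)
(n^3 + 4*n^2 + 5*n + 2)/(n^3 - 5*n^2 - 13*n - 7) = (n + 2)/(n - 7)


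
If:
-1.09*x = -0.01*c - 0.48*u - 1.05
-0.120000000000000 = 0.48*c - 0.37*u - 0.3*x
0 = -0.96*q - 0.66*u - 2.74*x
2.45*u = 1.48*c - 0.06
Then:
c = 0.90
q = -3.78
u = 0.52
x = 1.20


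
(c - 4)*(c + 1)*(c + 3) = c^3 - 13*c - 12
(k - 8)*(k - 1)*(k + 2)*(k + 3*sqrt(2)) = k^4 - 7*k^3 + 3*sqrt(2)*k^3 - 21*sqrt(2)*k^2 - 10*k^2 - 30*sqrt(2)*k + 16*k + 48*sqrt(2)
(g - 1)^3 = g^3 - 3*g^2 + 3*g - 1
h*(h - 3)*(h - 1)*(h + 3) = h^4 - h^3 - 9*h^2 + 9*h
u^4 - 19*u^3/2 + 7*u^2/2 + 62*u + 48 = (u - 8)*(u - 4)*(u + 1)*(u + 3/2)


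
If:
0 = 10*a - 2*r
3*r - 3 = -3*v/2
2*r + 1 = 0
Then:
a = -1/10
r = -1/2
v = 3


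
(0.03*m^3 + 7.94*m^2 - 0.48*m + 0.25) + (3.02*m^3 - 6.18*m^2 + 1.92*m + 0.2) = 3.05*m^3 + 1.76*m^2 + 1.44*m + 0.45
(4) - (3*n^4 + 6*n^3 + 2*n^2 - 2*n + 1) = -3*n^4 - 6*n^3 - 2*n^2 + 2*n + 3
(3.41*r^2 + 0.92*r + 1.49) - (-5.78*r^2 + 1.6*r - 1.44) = 9.19*r^2 - 0.68*r + 2.93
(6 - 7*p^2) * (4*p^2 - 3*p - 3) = -28*p^4 + 21*p^3 + 45*p^2 - 18*p - 18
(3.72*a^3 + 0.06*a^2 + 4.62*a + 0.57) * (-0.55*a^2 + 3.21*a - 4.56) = -2.046*a^5 + 11.9082*a^4 - 19.3116*a^3 + 14.2431*a^2 - 19.2375*a - 2.5992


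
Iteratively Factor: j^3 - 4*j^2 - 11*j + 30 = (j + 3)*(j^2 - 7*j + 10) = (j - 5)*(j + 3)*(j - 2)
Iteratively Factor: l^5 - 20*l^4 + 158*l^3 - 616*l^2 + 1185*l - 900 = (l - 3)*(l^4 - 17*l^3 + 107*l^2 - 295*l + 300) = (l - 3)^2*(l^3 - 14*l^2 + 65*l - 100) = (l - 5)*(l - 3)^2*(l^2 - 9*l + 20) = (l - 5)^2*(l - 3)^2*(l - 4)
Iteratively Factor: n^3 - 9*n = (n + 3)*(n^2 - 3*n) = (n - 3)*(n + 3)*(n)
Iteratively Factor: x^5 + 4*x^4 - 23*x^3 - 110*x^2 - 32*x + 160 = (x + 4)*(x^4 - 23*x^2 - 18*x + 40) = (x - 5)*(x + 4)*(x^3 + 5*x^2 + 2*x - 8) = (x - 5)*(x + 4)^2*(x^2 + x - 2) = (x - 5)*(x + 2)*(x + 4)^2*(x - 1)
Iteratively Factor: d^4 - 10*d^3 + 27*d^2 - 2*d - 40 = (d + 1)*(d^3 - 11*d^2 + 38*d - 40) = (d - 5)*(d + 1)*(d^2 - 6*d + 8) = (d - 5)*(d - 4)*(d + 1)*(d - 2)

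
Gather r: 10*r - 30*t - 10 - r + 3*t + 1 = 9*r - 27*t - 9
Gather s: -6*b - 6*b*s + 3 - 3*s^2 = -6*b*s - 6*b - 3*s^2 + 3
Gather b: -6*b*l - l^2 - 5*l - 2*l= -6*b*l - l^2 - 7*l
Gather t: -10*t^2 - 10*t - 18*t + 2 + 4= -10*t^2 - 28*t + 6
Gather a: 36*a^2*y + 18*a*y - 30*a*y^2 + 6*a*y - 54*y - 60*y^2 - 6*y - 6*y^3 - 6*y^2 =36*a^2*y + a*(-30*y^2 + 24*y) - 6*y^3 - 66*y^2 - 60*y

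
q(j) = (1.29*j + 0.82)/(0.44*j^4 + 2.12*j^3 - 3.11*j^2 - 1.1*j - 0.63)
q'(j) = (1.29*j + 0.82)*(-1.76*j^3 - 6.36*j^2 + 6.22*j + 1.1)/(0.44*j^4 + 2.12*j^3 - 3.11*j^2 - 1.1*j - 0.63)^2 + 1.29/(0.44*j^4 + 2.12*j^3 - 3.11*j^2 - 1.1*j - 0.63)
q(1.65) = 1.57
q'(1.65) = -10.96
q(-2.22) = 0.08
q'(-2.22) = 0.03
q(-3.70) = 0.06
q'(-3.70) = -0.00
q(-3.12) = 0.06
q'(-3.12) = 0.01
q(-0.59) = -0.04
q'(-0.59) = -1.02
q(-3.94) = 0.06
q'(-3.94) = -0.01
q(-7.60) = -0.02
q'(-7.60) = -0.02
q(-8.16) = -0.02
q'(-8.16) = -0.01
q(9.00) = 0.00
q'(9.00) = -0.00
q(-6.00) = -1.09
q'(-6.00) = -19.65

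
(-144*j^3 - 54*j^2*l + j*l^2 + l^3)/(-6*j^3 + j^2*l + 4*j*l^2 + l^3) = (48*j^2 + 2*j*l - l^2)/(2*j^2 - j*l - l^2)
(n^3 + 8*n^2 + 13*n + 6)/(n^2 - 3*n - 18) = (n^3 + 8*n^2 + 13*n + 6)/(n^2 - 3*n - 18)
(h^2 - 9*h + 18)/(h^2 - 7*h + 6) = (h - 3)/(h - 1)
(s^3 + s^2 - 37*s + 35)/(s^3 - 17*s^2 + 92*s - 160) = (s^2 + 6*s - 7)/(s^2 - 12*s + 32)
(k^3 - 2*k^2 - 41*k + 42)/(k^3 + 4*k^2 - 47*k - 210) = (k - 1)/(k + 5)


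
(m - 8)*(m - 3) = m^2 - 11*m + 24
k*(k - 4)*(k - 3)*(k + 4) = k^4 - 3*k^3 - 16*k^2 + 48*k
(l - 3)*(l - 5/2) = l^2 - 11*l/2 + 15/2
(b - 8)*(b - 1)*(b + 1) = b^3 - 8*b^2 - b + 8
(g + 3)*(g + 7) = g^2 + 10*g + 21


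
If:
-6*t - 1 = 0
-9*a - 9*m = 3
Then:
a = -m - 1/3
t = -1/6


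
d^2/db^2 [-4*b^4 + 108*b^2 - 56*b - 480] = 216 - 48*b^2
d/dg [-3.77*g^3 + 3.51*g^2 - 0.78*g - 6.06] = -11.31*g^2 + 7.02*g - 0.78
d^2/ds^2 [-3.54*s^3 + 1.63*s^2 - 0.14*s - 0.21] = 3.26 - 21.24*s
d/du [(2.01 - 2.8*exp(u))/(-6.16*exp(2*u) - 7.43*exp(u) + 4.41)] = (-17.248*exp(2*u) + 24.7632*exp(u) + 2.5863)*exp(u)/(37.9456*exp(4*u) + 91.5376*exp(3*u) + 0.873699999999992*exp(2*u) - 65.5326*exp(u) + 19.4481)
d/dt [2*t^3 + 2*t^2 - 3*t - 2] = 6*t^2 + 4*t - 3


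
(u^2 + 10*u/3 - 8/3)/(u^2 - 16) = (u - 2/3)/(u - 4)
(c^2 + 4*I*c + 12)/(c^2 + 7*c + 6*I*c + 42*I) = (c - 2*I)/(c + 7)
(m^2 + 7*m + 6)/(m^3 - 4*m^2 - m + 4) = (m + 6)/(m^2 - 5*m + 4)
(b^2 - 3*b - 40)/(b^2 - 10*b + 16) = (b + 5)/(b - 2)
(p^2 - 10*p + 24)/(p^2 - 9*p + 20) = (p - 6)/(p - 5)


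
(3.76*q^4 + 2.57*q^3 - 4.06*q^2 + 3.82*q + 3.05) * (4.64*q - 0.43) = 17.4464*q^5 + 10.308*q^4 - 19.9435*q^3 + 19.4706*q^2 + 12.5094*q - 1.3115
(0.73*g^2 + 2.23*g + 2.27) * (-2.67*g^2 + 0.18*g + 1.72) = -1.9491*g^4 - 5.8227*g^3 - 4.4039*g^2 + 4.2442*g + 3.9044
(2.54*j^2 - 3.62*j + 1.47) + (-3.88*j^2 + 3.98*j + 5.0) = -1.34*j^2 + 0.36*j + 6.47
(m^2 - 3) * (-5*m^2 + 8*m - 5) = -5*m^4 + 8*m^3 + 10*m^2 - 24*m + 15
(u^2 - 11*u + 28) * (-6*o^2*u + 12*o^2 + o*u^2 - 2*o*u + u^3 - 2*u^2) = -6*o^2*u^3 + 78*o^2*u^2 - 300*o^2*u + 336*o^2 + o*u^4 - 13*o*u^3 + 50*o*u^2 - 56*o*u + u^5 - 13*u^4 + 50*u^3 - 56*u^2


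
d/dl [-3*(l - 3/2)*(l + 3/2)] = -6*l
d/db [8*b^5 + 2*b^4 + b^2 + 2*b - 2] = 40*b^4 + 8*b^3 + 2*b + 2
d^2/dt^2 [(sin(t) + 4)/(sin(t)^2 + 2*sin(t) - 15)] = (-sin(t)^5 - 14*sin(t)^4 - 112*sin(t)^3 - 262*sin(t)^2 - 207*sin(t) + 212)/(sin(t)^2 + 2*sin(t) - 15)^3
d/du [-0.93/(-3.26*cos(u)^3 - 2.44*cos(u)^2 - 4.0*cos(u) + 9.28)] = (9.0954*cos(u)^2 + 4.5384*cos(u) + 3.72)*sin(u)/(3.26*cos(u)^3 + 2.44*cos(u)^2 + 4.0*cos(u) - 9.28)^2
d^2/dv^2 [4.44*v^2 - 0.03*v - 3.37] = 8.88000000000000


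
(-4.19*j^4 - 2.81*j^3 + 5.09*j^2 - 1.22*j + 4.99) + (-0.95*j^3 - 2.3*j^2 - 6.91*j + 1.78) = -4.19*j^4 - 3.76*j^3 + 2.79*j^2 - 8.13*j + 6.77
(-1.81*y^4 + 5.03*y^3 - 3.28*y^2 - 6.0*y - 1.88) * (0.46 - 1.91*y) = 3.4571*y^5 - 10.4399*y^4 + 8.5786*y^3 + 9.9512*y^2 + 0.8308*y - 0.8648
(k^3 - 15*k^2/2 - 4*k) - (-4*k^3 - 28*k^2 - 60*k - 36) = 5*k^3 + 41*k^2/2 + 56*k + 36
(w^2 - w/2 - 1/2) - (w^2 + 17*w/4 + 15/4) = -19*w/4 - 17/4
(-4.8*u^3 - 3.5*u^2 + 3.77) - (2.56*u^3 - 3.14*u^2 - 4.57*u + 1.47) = -7.36*u^3 - 0.36*u^2 + 4.57*u + 2.3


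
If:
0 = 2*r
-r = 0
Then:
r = 0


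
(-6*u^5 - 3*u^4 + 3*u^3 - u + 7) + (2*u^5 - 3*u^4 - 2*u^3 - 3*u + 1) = -4*u^5 - 6*u^4 + u^3 - 4*u + 8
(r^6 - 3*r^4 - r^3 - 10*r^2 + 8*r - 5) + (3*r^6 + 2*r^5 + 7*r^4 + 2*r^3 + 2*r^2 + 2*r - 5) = 4*r^6 + 2*r^5 + 4*r^4 + r^3 - 8*r^2 + 10*r - 10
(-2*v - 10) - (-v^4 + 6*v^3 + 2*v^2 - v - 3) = v^4 - 6*v^3 - 2*v^2 - v - 7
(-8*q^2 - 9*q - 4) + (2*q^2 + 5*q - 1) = -6*q^2 - 4*q - 5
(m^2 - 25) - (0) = m^2 - 25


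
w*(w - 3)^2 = w^3 - 6*w^2 + 9*w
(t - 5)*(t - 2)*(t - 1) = t^3 - 8*t^2 + 17*t - 10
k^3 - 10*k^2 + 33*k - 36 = (k - 4)*(k - 3)^2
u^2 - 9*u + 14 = (u - 7)*(u - 2)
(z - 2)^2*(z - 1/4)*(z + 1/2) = z^4 - 15*z^3/4 + 23*z^2/8 + 3*z/2 - 1/2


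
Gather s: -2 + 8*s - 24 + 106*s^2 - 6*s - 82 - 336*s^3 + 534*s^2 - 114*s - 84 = -336*s^3 + 640*s^2 - 112*s - 192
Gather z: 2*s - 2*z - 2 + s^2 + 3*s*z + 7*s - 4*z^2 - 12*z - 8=s^2 + 9*s - 4*z^2 + z*(3*s - 14) - 10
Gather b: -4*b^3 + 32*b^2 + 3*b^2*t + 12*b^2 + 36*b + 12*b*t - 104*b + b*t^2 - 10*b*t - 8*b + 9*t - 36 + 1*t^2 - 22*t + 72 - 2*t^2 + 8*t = -4*b^3 + b^2*(3*t + 44) + b*(t^2 + 2*t - 76) - t^2 - 5*t + 36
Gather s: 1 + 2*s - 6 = 2*s - 5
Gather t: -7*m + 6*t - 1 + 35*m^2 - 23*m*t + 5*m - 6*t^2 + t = 35*m^2 - 2*m - 6*t^2 + t*(7 - 23*m) - 1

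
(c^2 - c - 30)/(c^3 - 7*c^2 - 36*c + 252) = (c + 5)/(c^2 - c - 42)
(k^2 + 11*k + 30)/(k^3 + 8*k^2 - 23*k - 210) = (k + 5)/(k^2 + 2*k - 35)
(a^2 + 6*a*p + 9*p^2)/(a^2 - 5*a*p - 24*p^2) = (-a - 3*p)/(-a + 8*p)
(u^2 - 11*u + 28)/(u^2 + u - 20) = (u - 7)/(u + 5)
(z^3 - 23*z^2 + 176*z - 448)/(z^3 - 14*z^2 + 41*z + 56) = (z - 8)/(z + 1)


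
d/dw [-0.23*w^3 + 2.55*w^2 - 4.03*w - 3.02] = -0.69*w^2 + 5.1*w - 4.03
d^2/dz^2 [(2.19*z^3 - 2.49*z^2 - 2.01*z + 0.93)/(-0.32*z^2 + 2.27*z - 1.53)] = (4.44089209850063e-16*z^5 - 16.396134*z^3 + 37.750518*z^2 - 32.61069*z + 16.945806)/(0.032768*z^6 - 0.697344*z^5 + 5.4168*z^4 - 18.365435*z^3 + 25.899075*z^2 - 15.941529*z + 3.581577)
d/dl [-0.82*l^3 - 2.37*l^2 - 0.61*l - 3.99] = -2.46*l^2 - 4.74*l - 0.61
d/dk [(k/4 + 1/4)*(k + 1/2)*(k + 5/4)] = 3*k^2/4 + 11*k/8 + 19/32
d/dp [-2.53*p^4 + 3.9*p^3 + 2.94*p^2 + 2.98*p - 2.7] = -10.12*p^3 + 11.7*p^2 + 5.88*p + 2.98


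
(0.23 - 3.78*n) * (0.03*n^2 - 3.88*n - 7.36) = -0.1134*n^3 + 14.6733*n^2 + 26.9284*n - 1.6928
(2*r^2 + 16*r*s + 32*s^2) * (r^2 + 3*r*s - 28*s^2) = 2*r^4 + 22*r^3*s + 24*r^2*s^2 - 352*r*s^3 - 896*s^4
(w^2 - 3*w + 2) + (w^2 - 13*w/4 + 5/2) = 2*w^2 - 25*w/4 + 9/2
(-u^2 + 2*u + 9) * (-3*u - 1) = 3*u^3 - 5*u^2 - 29*u - 9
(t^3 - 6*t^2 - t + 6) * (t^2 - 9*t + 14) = t^5 - 15*t^4 + 67*t^3 - 69*t^2 - 68*t + 84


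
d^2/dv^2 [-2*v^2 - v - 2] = -4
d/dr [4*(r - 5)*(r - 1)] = 8*r - 24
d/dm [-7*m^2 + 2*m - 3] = 2 - 14*m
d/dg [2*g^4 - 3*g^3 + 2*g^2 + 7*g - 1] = 8*g^3 - 9*g^2 + 4*g + 7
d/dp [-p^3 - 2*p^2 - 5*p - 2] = -3*p^2 - 4*p - 5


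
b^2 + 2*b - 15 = (b - 3)*(b + 5)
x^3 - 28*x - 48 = (x - 6)*(x + 2)*(x + 4)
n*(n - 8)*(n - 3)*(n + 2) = n^4 - 9*n^3 + 2*n^2 + 48*n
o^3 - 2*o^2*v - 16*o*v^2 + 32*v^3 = (o - 4*v)*(o - 2*v)*(o + 4*v)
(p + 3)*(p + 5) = p^2 + 8*p + 15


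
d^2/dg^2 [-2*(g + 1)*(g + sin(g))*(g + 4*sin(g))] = 10*g^2*sin(g) + 10*g*sin(g) - 40*g*cos(g) - 16*g*cos(2*g) - 12*g - 20*sqrt(2)*sin(g + pi/4) - 16*sqrt(2)*sin(2*g + pi/4) - 4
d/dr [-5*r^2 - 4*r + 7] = -10*r - 4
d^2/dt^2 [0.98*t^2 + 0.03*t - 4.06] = 1.96000000000000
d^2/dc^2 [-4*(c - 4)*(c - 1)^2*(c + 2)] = -48*c^2 + 96*c + 24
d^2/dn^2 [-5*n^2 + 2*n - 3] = -10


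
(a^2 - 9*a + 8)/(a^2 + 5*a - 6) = (a - 8)/(a + 6)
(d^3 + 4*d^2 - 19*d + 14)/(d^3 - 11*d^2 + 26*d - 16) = (d + 7)/(d - 8)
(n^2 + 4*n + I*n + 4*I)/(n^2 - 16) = (n + I)/(n - 4)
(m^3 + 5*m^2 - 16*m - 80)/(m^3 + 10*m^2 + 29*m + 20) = (m - 4)/(m + 1)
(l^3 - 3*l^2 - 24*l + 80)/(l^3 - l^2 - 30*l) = (l^2 - 8*l + 16)/(l*(l - 6))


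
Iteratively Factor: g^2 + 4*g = (g)*(g + 4)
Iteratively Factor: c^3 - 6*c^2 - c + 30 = (c + 2)*(c^2 - 8*c + 15) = (c - 3)*(c + 2)*(c - 5)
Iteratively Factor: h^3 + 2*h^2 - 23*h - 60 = (h + 3)*(h^2 - h - 20) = (h - 5)*(h + 3)*(h + 4)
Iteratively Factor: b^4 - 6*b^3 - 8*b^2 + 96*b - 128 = (b + 4)*(b^3 - 10*b^2 + 32*b - 32) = (b - 4)*(b + 4)*(b^2 - 6*b + 8) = (b - 4)^2*(b + 4)*(b - 2)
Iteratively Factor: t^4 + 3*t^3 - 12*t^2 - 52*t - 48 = (t - 4)*(t^3 + 7*t^2 + 16*t + 12) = (t - 4)*(t + 2)*(t^2 + 5*t + 6) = (t - 4)*(t + 2)^2*(t + 3)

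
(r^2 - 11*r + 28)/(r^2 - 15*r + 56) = (r - 4)/(r - 8)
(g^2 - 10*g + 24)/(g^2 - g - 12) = (g - 6)/(g + 3)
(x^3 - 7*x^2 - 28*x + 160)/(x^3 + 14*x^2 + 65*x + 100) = (x^2 - 12*x + 32)/(x^2 + 9*x + 20)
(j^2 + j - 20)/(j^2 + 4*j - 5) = (j - 4)/(j - 1)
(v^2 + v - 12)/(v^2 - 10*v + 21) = (v + 4)/(v - 7)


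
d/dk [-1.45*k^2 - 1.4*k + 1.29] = -2.9*k - 1.4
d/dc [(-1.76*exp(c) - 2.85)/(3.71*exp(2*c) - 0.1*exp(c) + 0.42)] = (6.5296*exp(2*c) + 21.147*exp(c) - 1.0242)*exp(c)/(13.7641*exp(4*c) - 0.742*exp(3*c) + 3.1264*exp(2*c) - 0.084*exp(c) + 0.1764)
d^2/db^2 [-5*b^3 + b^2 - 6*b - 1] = 2 - 30*b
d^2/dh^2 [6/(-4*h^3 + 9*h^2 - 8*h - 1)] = 12*(3*(4*h - 3)*(4*h^3 - 9*h^2 + 8*h + 1) - 4*(6*h^2 - 9*h + 4)^2)/(4*h^3 - 9*h^2 + 8*h + 1)^3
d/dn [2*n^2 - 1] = 4*n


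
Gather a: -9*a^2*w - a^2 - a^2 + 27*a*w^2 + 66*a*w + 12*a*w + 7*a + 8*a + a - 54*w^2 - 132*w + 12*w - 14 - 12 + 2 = a^2*(-9*w - 2) + a*(27*w^2 + 78*w + 16) - 54*w^2 - 120*w - 24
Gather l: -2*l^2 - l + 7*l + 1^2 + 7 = -2*l^2 + 6*l + 8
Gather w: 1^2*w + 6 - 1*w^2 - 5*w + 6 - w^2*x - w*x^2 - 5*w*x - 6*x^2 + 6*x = w^2*(-x - 1) + w*(-x^2 - 5*x - 4) - 6*x^2 + 6*x + 12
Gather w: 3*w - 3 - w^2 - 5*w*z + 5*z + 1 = -w^2 + w*(3 - 5*z) + 5*z - 2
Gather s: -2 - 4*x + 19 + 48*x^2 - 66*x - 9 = 48*x^2 - 70*x + 8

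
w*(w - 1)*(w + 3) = w^3 + 2*w^2 - 3*w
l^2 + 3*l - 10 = (l - 2)*(l + 5)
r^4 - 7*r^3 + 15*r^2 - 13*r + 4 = (r - 4)*(r - 1)^3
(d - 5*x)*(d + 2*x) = d^2 - 3*d*x - 10*x^2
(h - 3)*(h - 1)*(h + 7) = h^3 + 3*h^2 - 25*h + 21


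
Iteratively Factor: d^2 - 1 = (d - 1)*(d + 1)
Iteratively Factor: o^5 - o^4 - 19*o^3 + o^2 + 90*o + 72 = (o + 1)*(o^4 - 2*o^3 - 17*o^2 + 18*o + 72) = (o + 1)*(o + 3)*(o^3 - 5*o^2 - 2*o + 24) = (o - 4)*(o + 1)*(o + 3)*(o^2 - o - 6) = (o - 4)*(o + 1)*(o + 2)*(o + 3)*(o - 3)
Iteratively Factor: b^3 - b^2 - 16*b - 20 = (b + 2)*(b^2 - 3*b - 10) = (b - 5)*(b + 2)*(b + 2)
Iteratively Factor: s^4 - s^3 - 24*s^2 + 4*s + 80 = (s + 2)*(s^3 - 3*s^2 - 18*s + 40) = (s + 2)*(s + 4)*(s^2 - 7*s + 10) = (s - 5)*(s + 2)*(s + 4)*(s - 2)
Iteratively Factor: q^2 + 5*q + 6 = (q + 2)*(q + 3)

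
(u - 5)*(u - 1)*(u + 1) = u^3 - 5*u^2 - u + 5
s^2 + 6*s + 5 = (s + 1)*(s + 5)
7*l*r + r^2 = r*(7*l + r)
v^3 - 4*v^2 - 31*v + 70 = (v - 7)*(v - 2)*(v + 5)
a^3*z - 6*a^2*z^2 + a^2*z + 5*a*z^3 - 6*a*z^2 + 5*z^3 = (a - 5*z)*(a - z)*(a*z + z)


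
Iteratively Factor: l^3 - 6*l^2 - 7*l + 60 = (l + 3)*(l^2 - 9*l + 20) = (l - 5)*(l + 3)*(l - 4)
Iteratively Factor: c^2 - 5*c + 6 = (c - 3)*(c - 2)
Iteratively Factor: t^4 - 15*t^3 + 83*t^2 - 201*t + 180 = (t - 5)*(t^3 - 10*t^2 + 33*t - 36) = (t - 5)*(t - 3)*(t^2 - 7*t + 12) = (t - 5)*(t - 3)^2*(t - 4)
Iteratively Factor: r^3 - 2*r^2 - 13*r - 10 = (r + 2)*(r^2 - 4*r - 5) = (r + 1)*(r + 2)*(r - 5)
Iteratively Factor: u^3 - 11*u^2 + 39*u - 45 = (u - 3)*(u^2 - 8*u + 15) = (u - 5)*(u - 3)*(u - 3)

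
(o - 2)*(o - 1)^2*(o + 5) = o^4 + o^3 - 15*o^2 + 23*o - 10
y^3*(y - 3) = y^4 - 3*y^3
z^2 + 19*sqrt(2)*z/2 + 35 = (z + 5*sqrt(2)/2)*(z + 7*sqrt(2))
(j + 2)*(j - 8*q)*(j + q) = j^3 - 7*j^2*q + 2*j^2 - 8*j*q^2 - 14*j*q - 16*q^2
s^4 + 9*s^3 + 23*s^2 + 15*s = s*(s + 1)*(s + 3)*(s + 5)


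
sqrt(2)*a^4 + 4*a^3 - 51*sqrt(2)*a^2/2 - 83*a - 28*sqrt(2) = (a - 7*sqrt(2)/2)*(a + sqrt(2))*(a + 4*sqrt(2))*(sqrt(2)*a + 1)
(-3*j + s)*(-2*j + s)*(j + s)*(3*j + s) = 18*j^4 + 9*j^3*s - 11*j^2*s^2 - j*s^3 + s^4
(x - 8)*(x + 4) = x^2 - 4*x - 32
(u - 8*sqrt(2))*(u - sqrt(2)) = u^2 - 9*sqrt(2)*u + 16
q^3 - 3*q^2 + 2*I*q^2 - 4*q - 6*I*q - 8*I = (q - 4)*(q + 1)*(q + 2*I)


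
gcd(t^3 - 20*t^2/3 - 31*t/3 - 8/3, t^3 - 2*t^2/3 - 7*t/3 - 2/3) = t^2 + 4*t/3 + 1/3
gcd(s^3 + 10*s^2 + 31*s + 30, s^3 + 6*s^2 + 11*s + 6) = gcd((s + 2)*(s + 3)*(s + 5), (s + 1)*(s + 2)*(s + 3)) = s^2 + 5*s + 6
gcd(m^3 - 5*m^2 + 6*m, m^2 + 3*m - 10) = m - 2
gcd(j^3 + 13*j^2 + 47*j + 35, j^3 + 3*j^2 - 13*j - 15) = j^2 + 6*j + 5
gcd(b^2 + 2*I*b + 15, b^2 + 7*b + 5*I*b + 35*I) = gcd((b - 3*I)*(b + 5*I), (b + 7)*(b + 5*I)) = b + 5*I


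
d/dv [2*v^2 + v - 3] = 4*v + 1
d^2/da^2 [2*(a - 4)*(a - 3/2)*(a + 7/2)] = 12*a - 8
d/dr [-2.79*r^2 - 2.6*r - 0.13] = -5.58*r - 2.6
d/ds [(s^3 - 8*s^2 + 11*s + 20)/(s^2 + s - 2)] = (s^4 + 2*s^3 - 25*s^2 - 8*s - 42)/(s^4 + 2*s^3 - 3*s^2 - 4*s + 4)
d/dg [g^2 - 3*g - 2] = 2*g - 3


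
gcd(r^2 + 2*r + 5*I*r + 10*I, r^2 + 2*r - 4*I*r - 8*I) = r + 2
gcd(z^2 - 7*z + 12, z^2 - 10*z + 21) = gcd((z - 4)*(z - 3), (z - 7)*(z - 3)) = z - 3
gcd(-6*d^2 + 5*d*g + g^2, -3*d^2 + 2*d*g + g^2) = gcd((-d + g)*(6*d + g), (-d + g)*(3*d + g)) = d - g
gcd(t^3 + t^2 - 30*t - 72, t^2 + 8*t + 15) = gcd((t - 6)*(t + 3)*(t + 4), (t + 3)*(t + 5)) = t + 3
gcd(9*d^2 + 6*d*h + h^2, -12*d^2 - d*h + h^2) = 3*d + h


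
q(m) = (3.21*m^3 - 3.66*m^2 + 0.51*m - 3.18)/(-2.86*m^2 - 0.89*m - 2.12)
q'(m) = (5.72*m + 0.89)*(3.21*m^3 - 3.66*m^2 + 0.51*m - 3.18)/(-2.86*m^2 - 0.89*m - 2.12)^2 + (9.63*m^2 - 7.32*m + 0.51)/(-2.86*m^2 - 0.89*m - 2.12) = (-9.18059999999999*m^4 - 5.7138*m^3 - 15.6996*m^2 - 2.6712*m - 3.9114)/(8.1796*m^4 + 5.0908*m^3 + 12.9185*m^2 + 3.7736*m + 4.4944)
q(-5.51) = 7.78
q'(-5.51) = -1.13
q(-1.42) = 3.09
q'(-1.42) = -1.20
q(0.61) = 0.94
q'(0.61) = -1.00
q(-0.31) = 1.79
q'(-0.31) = -1.00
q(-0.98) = 2.56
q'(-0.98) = -1.22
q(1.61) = -0.14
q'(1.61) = -1.12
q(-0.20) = 1.68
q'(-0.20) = -0.94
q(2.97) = -1.67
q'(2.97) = -1.13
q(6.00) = -5.08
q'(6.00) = -1.13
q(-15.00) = 18.45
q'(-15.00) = -1.12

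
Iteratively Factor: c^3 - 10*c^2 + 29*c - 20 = (c - 4)*(c^2 - 6*c + 5) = (c - 5)*(c - 4)*(c - 1)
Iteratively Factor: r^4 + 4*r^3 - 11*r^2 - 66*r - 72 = (r + 2)*(r^3 + 2*r^2 - 15*r - 36) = (r - 4)*(r + 2)*(r^2 + 6*r + 9) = (r - 4)*(r + 2)*(r + 3)*(r + 3)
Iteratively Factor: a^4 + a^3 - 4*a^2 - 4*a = (a)*(a^3 + a^2 - 4*a - 4) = a*(a + 1)*(a^2 - 4) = a*(a + 1)*(a + 2)*(a - 2)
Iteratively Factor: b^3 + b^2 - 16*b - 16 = (b + 1)*(b^2 - 16) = (b + 1)*(b + 4)*(b - 4)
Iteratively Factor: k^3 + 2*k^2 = (k + 2)*(k^2) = k*(k + 2)*(k)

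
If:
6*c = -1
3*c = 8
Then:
No Solution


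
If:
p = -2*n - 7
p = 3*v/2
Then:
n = -3*v/4 - 7/2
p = 3*v/2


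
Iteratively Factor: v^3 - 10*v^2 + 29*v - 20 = (v - 5)*(v^2 - 5*v + 4) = (v - 5)*(v - 1)*(v - 4)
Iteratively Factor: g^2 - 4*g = (g - 4)*(g)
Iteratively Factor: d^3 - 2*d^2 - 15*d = (d)*(d^2 - 2*d - 15) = d*(d + 3)*(d - 5)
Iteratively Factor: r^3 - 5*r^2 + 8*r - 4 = (r - 2)*(r^2 - 3*r + 2) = (r - 2)^2*(r - 1)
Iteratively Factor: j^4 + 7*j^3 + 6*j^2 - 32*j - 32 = (j - 2)*(j^3 + 9*j^2 + 24*j + 16) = (j - 2)*(j + 1)*(j^2 + 8*j + 16) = (j - 2)*(j + 1)*(j + 4)*(j + 4)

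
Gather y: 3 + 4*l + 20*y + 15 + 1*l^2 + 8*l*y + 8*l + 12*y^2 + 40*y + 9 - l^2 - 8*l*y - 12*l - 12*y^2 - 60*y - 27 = 0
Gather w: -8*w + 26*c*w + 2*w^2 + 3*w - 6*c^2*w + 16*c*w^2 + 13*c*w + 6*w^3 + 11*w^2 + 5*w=6*w^3 + w^2*(16*c + 13) + w*(-6*c^2 + 39*c)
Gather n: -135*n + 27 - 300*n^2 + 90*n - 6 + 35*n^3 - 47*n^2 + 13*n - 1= 35*n^3 - 347*n^2 - 32*n + 20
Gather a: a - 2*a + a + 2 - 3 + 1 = 0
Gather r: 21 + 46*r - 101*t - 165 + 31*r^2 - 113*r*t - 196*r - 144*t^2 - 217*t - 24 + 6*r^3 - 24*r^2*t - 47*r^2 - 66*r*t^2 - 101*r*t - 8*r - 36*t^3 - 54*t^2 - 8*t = 6*r^3 + r^2*(-24*t - 16) + r*(-66*t^2 - 214*t - 158) - 36*t^3 - 198*t^2 - 326*t - 168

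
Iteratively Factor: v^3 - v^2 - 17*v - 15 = (v - 5)*(v^2 + 4*v + 3) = (v - 5)*(v + 3)*(v + 1)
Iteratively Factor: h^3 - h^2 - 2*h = (h + 1)*(h^2 - 2*h) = h*(h + 1)*(h - 2)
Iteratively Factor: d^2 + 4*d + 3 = (d + 3)*(d + 1)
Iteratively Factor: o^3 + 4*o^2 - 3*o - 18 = (o + 3)*(o^2 + o - 6) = (o - 2)*(o + 3)*(o + 3)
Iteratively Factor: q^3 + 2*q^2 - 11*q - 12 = (q + 1)*(q^2 + q - 12) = (q + 1)*(q + 4)*(q - 3)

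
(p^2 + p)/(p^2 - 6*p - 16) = p*(p + 1)/(p^2 - 6*p - 16)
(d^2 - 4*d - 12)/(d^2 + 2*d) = (d - 6)/d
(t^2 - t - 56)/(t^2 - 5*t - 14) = (-t^2 + t + 56)/(-t^2 + 5*t + 14)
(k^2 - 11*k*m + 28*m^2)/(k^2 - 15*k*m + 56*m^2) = (k - 4*m)/(k - 8*m)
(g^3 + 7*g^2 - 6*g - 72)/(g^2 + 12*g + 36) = (g^2 + g - 12)/(g + 6)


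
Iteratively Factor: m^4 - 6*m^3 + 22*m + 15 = (m + 1)*(m^3 - 7*m^2 + 7*m + 15) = (m - 5)*(m + 1)*(m^2 - 2*m - 3) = (m - 5)*(m - 3)*(m + 1)*(m + 1)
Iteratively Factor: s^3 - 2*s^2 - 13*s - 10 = (s - 5)*(s^2 + 3*s + 2) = (s - 5)*(s + 2)*(s + 1)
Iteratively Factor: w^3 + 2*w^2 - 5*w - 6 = (w + 3)*(w^2 - w - 2) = (w + 1)*(w + 3)*(w - 2)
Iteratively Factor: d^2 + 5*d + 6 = (d + 3)*(d + 2)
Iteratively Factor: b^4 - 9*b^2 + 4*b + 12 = (b + 3)*(b^3 - 3*b^2 + 4) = (b - 2)*(b + 3)*(b^2 - b - 2) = (b - 2)^2*(b + 3)*(b + 1)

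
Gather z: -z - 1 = -z - 1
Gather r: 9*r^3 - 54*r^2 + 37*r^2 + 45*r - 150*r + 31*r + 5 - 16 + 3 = 9*r^3 - 17*r^2 - 74*r - 8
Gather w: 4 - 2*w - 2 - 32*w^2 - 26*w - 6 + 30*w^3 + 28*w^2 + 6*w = 30*w^3 - 4*w^2 - 22*w - 4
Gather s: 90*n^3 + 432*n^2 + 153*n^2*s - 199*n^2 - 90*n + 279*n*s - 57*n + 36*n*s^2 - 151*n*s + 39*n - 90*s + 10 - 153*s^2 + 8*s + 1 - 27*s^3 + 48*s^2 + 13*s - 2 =90*n^3 + 233*n^2 - 108*n - 27*s^3 + s^2*(36*n - 105) + s*(153*n^2 + 128*n - 69) + 9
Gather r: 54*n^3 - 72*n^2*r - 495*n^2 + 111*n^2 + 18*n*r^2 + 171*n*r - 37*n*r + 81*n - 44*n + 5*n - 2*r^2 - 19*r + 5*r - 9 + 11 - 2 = 54*n^3 - 384*n^2 + 42*n + r^2*(18*n - 2) + r*(-72*n^2 + 134*n - 14)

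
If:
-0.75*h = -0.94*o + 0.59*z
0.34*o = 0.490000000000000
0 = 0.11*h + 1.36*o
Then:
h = -17.82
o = 1.44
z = 24.95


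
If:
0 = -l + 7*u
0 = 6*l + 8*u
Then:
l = 0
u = 0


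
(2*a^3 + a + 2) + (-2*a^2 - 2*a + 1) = 2*a^3 - 2*a^2 - a + 3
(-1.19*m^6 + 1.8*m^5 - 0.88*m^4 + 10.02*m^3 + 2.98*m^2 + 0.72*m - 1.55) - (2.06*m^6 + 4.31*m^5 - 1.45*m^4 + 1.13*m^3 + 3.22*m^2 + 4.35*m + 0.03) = -3.25*m^6 - 2.51*m^5 + 0.57*m^4 + 8.89*m^3 - 0.24*m^2 - 3.63*m - 1.58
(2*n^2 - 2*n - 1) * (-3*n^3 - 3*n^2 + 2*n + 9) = -6*n^5 + 13*n^3 + 17*n^2 - 20*n - 9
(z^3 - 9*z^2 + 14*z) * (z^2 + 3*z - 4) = z^5 - 6*z^4 - 17*z^3 + 78*z^2 - 56*z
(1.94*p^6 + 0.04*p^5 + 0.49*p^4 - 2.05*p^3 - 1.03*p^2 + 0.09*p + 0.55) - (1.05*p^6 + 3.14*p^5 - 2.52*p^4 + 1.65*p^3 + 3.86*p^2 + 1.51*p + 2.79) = 0.89*p^6 - 3.1*p^5 + 3.01*p^4 - 3.7*p^3 - 4.89*p^2 - 1.42*p - 2.24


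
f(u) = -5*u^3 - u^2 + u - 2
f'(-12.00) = -2135.00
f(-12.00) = 8482.00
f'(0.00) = 1.00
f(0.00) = -2.00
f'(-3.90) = -219.35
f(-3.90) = 275.48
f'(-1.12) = -15.58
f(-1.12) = 2.65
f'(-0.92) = -9.86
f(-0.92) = 0.13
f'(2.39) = -89.46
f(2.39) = -73.58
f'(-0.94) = -10.37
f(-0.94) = 0.33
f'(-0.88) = -8.86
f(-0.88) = -0.25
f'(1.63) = -42.11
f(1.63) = -24.68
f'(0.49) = -3.58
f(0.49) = -2.34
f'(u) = -15*u^2 - 2*u + 1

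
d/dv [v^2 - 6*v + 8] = 2*v - 6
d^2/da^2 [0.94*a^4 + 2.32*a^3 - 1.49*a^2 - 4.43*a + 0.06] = 11.28*a^2 + 13.92*a - 2.98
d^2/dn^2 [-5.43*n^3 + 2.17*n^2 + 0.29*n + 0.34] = 4.34 - 32.58*n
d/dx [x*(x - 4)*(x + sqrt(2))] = x*(x - 4) + x*(x + sqrt(2)) + (x - 4)*(x + sqrt(2))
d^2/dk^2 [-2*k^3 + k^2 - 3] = 2 - 12*k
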